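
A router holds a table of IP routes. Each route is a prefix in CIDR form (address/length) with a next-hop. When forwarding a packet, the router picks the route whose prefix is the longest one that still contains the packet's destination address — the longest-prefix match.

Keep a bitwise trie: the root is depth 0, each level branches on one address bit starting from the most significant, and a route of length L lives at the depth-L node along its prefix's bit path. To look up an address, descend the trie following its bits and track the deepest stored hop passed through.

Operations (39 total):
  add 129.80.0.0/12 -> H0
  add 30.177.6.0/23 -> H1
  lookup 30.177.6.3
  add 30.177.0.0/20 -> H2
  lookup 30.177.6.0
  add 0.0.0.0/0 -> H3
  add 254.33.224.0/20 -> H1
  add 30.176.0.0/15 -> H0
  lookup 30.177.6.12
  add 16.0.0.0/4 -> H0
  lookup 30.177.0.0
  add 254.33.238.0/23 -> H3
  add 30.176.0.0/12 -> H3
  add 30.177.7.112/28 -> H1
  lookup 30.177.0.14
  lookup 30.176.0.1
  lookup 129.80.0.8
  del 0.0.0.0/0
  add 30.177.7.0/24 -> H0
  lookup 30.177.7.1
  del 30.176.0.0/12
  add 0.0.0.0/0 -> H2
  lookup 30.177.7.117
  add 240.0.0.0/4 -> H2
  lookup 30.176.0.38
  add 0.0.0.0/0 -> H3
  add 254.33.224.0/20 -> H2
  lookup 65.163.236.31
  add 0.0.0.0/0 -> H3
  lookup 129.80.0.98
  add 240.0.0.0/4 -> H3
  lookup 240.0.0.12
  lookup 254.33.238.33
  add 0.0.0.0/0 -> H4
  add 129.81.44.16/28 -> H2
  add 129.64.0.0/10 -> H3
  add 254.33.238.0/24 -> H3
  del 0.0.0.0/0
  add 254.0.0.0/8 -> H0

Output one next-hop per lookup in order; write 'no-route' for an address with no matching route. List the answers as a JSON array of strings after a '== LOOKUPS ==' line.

Apply in order:
  + 129.80.0.0/12 (H0) depth=12
  + 30.177.6.0/23 (H1) depth=23
  ? 30.177.6.3  path d0:-→d1:-→d2:-→d3:-→d4:-→d5:-→d6:-→d7:-→d8:-→d9:-→d10:-→d11:-→d12:-→d13:-→d14:-→d15:-→d16:-→d17:-→d18:-→d19:-→d20:-→d21:-→d22:-→d23:H1  best=H1
  + 30.177.0.0/20 (H2) depth=20
  ? 30.177.6.0  path d0:-→d1:-→d2:-→d3:-→d4:-→d5:-→d6:-→d7:-→d8:-→d9:-→d10:-→d11:-→d12:-→d13:-→d14:-→d15:-→d16:-→d17:-→d18:-→d19:-→d20:H2→d21:-→d22:-→d23:H1  best=H1
  + 0.0.0.0/0 (H3) depth=0
  + 254.33.224.0/20 (H1) depth=20
  + 30.176.0.0/15 (H0) depth=15
  ? 30.177.6.12  path d0:H3→d1:-→d2:-→d3:-→d4:-→d5:-→d6:-→d7:-→d8:-→d9:-→d10:-→d11:-→d12:-→d13:-→d14:-→d15:H0→d16:-→d17:-→d18:-→d19:-→d20:H2→d21:-→d22:-→d23:H1  best=H1
  + 16.0.0.0/4 (H0) depth=4
  ? 30.177.0.0  path d0:H3→d1:-→d2:-→d3:-→d4:H0→d5:-→d6:-→d7:-→d8:-→d9:-→d10:-→d11:-→d12:-→d13:-→d14:-→d15:H0→d16:-→d17:-→d18:-→d19:-→d20:H2→d21:-  best=H2
  + 254.33.238.0/23 (H3) depth=23
  + 30.176.0.0/12 (H3) depth=12
  + 30.177.7.112/28 (H1) depth=28
  ? 30.177.0.14  path d0:H3→d1:-→d2:-→d3:-→d4:H0→d5:-→d6:-→d7:-→d8:-→d9:-→d10:-→d11:-→d12:H3→d13:-→d14:-→d15:H0→d16:-→d17:-→d18:-→d19:-→d20:H2→d21:-  best=H2
  ? 30.176.0.1  path d0:H3→d1:-→d2:-→d3:-→d4:H0→d5:-→d6:-→d7:-→d8:-→d9:-→d10:-→d11:-→d12:H3→d13:-→d14:-→d15:H0  best=H0
  ? 129.80.0.8  path d0:H3→d1:-→d2:-→d3:-→d4:-→d5:-→d6:-→d7:-→d8:-→d9:-→d10:-→d11:-→d12:H0  best=H0
  - 0.0.0.0/0 clear@0
  + 30.177.7.0/24 (H0) depth=24
  ? 30.177.7.1  path d0:-→d1:-→d2:-→d3:-→d4:H0→d5:-→d6:-→d7:-→d8:-→d9:-→d10:-→d11:-→d12:H3→d13:-→d14:-→d15:H0→d16:-→d17:-→d18:-→d19:-→d20:H2→d21:-→d22:-→d23:H1→d24:H0→d25:-  best=H0
  - 30.176.0.0/12 clear@12
  + 0.0.0.0/0 (H2) depth=0
  ? 30.177.7.117  path d0:H2→d1:-→d2:-→d3:-→d4:H0→d5:-→d6:-→d7:-→d8:-→d9:-→d10:-→d11:-→d12:-→d13:-→d14:-→d15:H0→d16:-→d17:-→d18:-→d19:-→d20:H2→d21:-→d22:-→d23:H1→d24:H0→d25:-→d26:-→d27:-→d28:H1  best=H1
  + 240.0.0.0/4 (H2) depth=4
  ? 30.176.0.38  path d0:H2→d1:-→d2:-→d3:-→d4:H0→d5:-→d6:-→d7:-→d8:-→d9:-→d10:-→d11:-→d12:-→d13:-→d14:-→d15:H0  best=H0
  + 0.0.0.0/0 (H3) depth=0
  + 254.33.224.0/20 (H2) depth=20
  ? 65.163.236.31  path d0:H3→d1:-  best=H3
  + 0.0.0.0/0 (H3) depth=0
  ? 129.80.0.98  path d0:H3→d1:-→d2:-→d3:-→d4:-→d5:-→d6:-→d7:-→d8:-→d9:-→d10:-→d11:-→d12:H0  best=H0
  + 240.0.0.0/4 (H3) depth=4
  ? 240.0.0.12  path d0:H3→d1:-→d2:-→d3:-→d4:H3  best=H3
  ? 254.33.238.33  path d0:H3→d1:-→d2:-→d3:-→d4:H3→d5:-→d6:-→d7:-→d8:-→d9:-→d10:-→d11:-→d12:-→d13:-→d14:-→d15:-→d16:-→d17:-→d18:-→d19:-→d20:H2→d21:-→d22:-→d23:H3  best=H3
  + 0.0.0.0/0 (H4) depth=0
  + 129.81.44.16/28 (H2) depth=28
  + 129.64.0.0/10 (H3) depth=10
  + 254.33.238.0/24 (H3) depth=24
  - 0.0.0.0/0 clear@0
  + 254.0.0.0/8 (H0) depth=8

== LOOKUPS ==
["H1","H1","H1","H2","H2","H0","H0","H0","H1","H0","H3","H0","H3","H3"]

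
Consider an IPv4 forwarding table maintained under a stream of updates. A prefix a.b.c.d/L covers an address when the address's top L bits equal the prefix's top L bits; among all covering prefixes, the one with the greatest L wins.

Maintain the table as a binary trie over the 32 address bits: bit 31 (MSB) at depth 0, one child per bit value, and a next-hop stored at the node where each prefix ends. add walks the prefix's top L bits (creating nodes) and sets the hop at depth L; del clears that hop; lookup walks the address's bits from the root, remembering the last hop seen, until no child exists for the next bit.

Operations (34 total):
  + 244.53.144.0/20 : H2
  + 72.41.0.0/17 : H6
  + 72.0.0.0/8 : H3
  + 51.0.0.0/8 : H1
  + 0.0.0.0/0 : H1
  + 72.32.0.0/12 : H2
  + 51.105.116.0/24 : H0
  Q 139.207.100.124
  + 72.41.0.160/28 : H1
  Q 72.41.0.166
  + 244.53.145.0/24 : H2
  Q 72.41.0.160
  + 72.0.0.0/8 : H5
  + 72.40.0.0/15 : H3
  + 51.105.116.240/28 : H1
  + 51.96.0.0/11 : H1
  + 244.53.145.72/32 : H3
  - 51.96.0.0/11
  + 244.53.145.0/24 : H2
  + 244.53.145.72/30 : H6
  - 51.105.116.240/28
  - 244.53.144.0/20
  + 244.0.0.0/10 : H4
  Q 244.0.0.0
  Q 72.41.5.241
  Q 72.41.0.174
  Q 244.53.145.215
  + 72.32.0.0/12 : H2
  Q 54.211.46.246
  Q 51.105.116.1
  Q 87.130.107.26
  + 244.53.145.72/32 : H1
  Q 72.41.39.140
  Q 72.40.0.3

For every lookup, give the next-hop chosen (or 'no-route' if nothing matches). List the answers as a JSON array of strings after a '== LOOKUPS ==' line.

Process each operation:
  add 244.53.144.0/20 -> H2 at depth 20
  add 72.41.0.0/17 -> H6 at depth 17
  add 72.0.0.0/8 -> H3 at depth 8
  add 51.0.0.0/8 -> H1 at depth 8
  add 0.0.0.0/0 -> H1 at depth 0
  add 72.32.0.0/12 -> H2 at depth 12
  add 51.105.116.0/24 -> H0 at depth 24
  Q 139.207.100.124: descend 1 ; hops seen [H1] ; pick H1
  add 72.41.0.160/28 -> H1 at depth 28
  Q 72.41.0.166: descend 0100100000101001000000001010 ; hops seen [H1,H3,H2,H6,H1] ; pick H1
  add 244.53.145.0/24 -> H2 at depth 24
  Q 72.41.0.160: descend 0100100000101001000000001010 ; hops seen [H1,H3,H2,H6,H1] ; pick H1
  add 72.0.0.0/8 -> H5 at depth 8
  add 72.40.0.0/15 -> H3 at depth 15
  add 51.105.116.240/28 -> H1 at depth 28
  add 51.96.0.0/11 -> H1 at depth 11
  add 244.53.145.72/32 -> H3 at depth 32
  del 51.96.0.0/11 (clear depth 11)
  add 244.53.145.0/24 -> H2 at depth 24
  add 244.53.145.72/30 -> H6 at depth 30
  del 51.105.116.240/28 (clear depth 28)
  del 244.53.144.0/20 (clear depth 20)
  add 244.0.0.0/10 -> H4 at depth 10
  Q 244.0.0.0: descend 1111010000 ; hops seen [H1,H4] ; pick H4
  Q 72.41.5.241: descend 010010000010100100000 ; hops seen [H1,H5,H2,H3,H6] ; pick H6
  Q 72.41.0.174: descend 0100100000101001000000001010 ; hops seen [H1,H5,H2,H3,H6,H1] ; pick H1
  Q 244.53.145.215: descend 111101000011010110010001 ; hops seen [H1,H4,H2] ; pick H2
  add 72.32.0.0/12 -> H2 at depth 12
  Q 54.211.46.246: descend 00110 ; hops seen [H1] ; pick H1
  Q 51.105.116.1: descend 001100110110100101110100 ; hops seen [H1,H1,H0] ; pick H0
  Q 87.130.107.26: descend 010 ; hops seen [H1] ; pick H1
  add 244.53.145.72/32 -> H1 at depth 32
  Q 72.41.39.140: descend 010010000010100100 ; hops seen [H1,H5,H2,H3,H6] ; pick H6
  Q 72.40.0.3: descend 010010000010100 ; hops seen [H1,H5,H2,H3] ; pick H3

== LOOKUPS ==
["H1","H1","H1","H4","H6","H1","H2","H1","H0","H1","H6","H3"]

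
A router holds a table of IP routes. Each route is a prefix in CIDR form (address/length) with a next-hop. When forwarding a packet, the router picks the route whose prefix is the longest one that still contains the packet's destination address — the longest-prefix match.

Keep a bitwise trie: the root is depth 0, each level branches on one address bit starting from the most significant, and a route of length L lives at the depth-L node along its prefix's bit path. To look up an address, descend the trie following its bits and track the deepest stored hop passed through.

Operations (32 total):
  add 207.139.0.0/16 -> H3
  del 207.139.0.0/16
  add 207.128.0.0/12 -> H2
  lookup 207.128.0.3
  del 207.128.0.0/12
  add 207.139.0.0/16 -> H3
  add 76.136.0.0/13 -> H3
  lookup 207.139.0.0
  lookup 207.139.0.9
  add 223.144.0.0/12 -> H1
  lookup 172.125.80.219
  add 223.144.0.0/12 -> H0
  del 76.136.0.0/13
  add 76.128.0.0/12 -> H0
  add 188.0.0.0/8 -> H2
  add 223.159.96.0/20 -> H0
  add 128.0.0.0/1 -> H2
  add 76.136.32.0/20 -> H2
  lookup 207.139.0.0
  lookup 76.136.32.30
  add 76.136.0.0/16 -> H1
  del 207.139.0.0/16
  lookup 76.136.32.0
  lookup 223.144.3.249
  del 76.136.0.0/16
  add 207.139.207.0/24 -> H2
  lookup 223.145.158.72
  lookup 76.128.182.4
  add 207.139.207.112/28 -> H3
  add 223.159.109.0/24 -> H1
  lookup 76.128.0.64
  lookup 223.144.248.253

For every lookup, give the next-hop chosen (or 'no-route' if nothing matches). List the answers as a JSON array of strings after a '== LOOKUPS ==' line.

Trace:
  add 207.139.0.0/16 -> H3 at depth 16
  - 207.139.0.0/16 clear@16
  add 207.128.0.0/12 -> H2 at depth 12
  lookup 207.128.0.3: bits 110011111000 walk d0:-→d1:-→d2:-→d3:-→d4:-→d5:-→d6:-→d7:-→d8:-→d9:-→d10:-→d11:-→d12:H2 -> H2
  - 207.128.0.0/12 clear@12
  add 207.139.0.0/16 -> H3 at depth 16
  add 76.136.0.0/13 -> H3 at depth 13
  lookup 207.139.0.0: bits 1100111110001011 walk d0:-→d1:-→d2:-→d3:-→d4:-→d5:-→d6:-→d7:-→d8:-→d9:-→d10:-→d11:-→d12:-→d13:-→d14:-→d15:-→d16:H3 -> H3
  lookup 207.139.0.9: bits 1100111110001011 walk d0:-→d1:-→d2:-→d3:-→d4:-→d5:-→d6:-→d7:-→d8:-→d9:-→d10:-→d11:-→d12:-→d13:-→d14:-→d15:-→d16:H3 -> H3
  add 223.144.0.0/12 -> H1 at depth 12
  lookup 172.125.80.219: bits 1 walk d0:-→d1:- -> no-route
  add 223.144.0.0/12 -> H0 at depth 12
  - 76.136.0.0/13 clear@13
  add 76.128.0.0/12 -> H0 at depth 12
  add 188.0.0.0/8 -> H2 at depth 8
  add 223.159.96.0/20 -> H0 at depth 20
  add 128.0.0.0/1 -> H2 at depth 1
  add 76.136.32.0/20 -> H2 at depth 20
  lookup 207.139.0.0: bits 1100111110001011 walk d0:-→d1:H2→d2:-→d3:-→d4:-→d5:-→d6:-→d7:-→d8:-→d9:-→d10:-→d11:-→d12:-→d13:-→d14:-→d15:-→d16:H3 -> H3
  lookup 76.136.32.30: bits 01001100100010000010 walk d0:-→d1:-→d2:-→d3:-→d4:-→d5:-→d6:-→d7:-→d8:-→d9:-→d10:-→d11:-→d12:H0→d13:-→d14:-→d15:-→d16:-→d17:-→d18:-→d19:-→d20:H2 -> H2
  add 76.136.0.0/16 -> H1 at depth 16
  - 207.139.0.0/16 clear@16
  lookup 76.136.32.0: bits 01001100100010000010 walk d0:-→d1:-→d2:-→d3:-→d4:-→d5:-→d6:-→d7:-→d8:-→d9:-→d10:-→d11:-→d12:H0→d13:-→d14:-→d15:-→d16:H1→d17:-→d18:-→d19:-→d20:H2 -> H2
  lookup 223.144.3.249: bits 110111111001 walk d0:-→d1:H2→d2:-→d3:-→d4:-→d5:-→d6:-→d7:-→d8:-→d9:-→d10:-→d11:-→d12:H0 -> H0
  - 76.136.0.0/16 clear@16
  add 207.139.207.0/24 -> H2 at depth 24
  lookup 223.145.158.72: bits 110111111001 walk d0:-→d1:H2→d2:-→d3:-→d4:-→d5:-→d6:-→d7:-→d8:-→d9:-→d10:-→d11:-→d12:H0 -> H0
  lookup 76.128.182.4: bits 010011001000 walk d0:-→d1:-→d2:-→d3:-→d4:-→d5:-→d6:-→d7:-→d8:-→d9:-→d10:-→d11:-→d12:H0 -> H0
  add 207.139.207.112/28 -> H3 at depth 28
  add 223.159.109.0/24 -> H1 at depth 24
  lookup 76.128.0.64: bits 010011001000 walk d0:-→d1:-→d2:-→d3:-→d4:-→d5:-→d6:-→d7:-→d8:-→d9:-→d10:-→d11:-→d12:H0 -> H0
  lookup 223.144.248.253: bits 110111111001 walk d0:-→d1:H2→d2:-→d3:-→d4:-→d5:-→d6:-→d7:-→d8:-→d9:-→d10:-→d11:-→d12:H0 -> H0

== LOOKUPS ==
["H2","H3","H3","no-route","H3","H2","H2","H0","H0","H0","H0","H0"]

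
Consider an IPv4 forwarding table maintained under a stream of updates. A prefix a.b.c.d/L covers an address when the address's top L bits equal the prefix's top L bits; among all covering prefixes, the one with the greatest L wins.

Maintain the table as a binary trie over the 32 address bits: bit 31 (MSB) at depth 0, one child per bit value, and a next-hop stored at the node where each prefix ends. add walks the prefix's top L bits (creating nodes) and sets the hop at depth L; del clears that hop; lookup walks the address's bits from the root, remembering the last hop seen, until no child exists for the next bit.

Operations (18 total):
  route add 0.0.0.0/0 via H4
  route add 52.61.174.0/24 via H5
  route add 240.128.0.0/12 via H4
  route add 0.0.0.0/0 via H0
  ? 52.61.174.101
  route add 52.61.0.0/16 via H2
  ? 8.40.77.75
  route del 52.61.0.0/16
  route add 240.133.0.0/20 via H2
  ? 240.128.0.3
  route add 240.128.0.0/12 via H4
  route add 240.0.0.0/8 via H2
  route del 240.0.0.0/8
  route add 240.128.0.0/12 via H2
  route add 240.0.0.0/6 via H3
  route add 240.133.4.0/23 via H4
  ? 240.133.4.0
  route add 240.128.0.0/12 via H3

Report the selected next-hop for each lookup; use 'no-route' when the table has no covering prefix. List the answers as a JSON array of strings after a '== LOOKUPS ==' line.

Trace:
  + 0.0.0.0/0 (H4) depth=0
  + 52.61.174.0/24 (H5) depth=24
  + 240.128.0.0/12 (H4) depth=12
  + 0.0.0.0/0 (H0) depth=0
  lookup 52.61.174.101: bits 001101000011110110101110 walk d0:H0→d1:-→d2:-→d3:-→d4:-→d5:-→d6:-→d7:-→d8:-→d9:-→d10:-→d11:-→d12:-→d13:-→d14:-→d15:-→d16:-→d17:-→d18:-→d19:-→d20:-→d21:-→d22:-→d23:-→d24:H5 -> H5
  + 52.61.0.0/16 (H2) depth=16
  lookup 8.40.77.75: bits 00 walk d0:H0→d1:-→d2:- -> H0
  del 52.61.0.0/16 (clear depth 16)
  + 240.133.0.0/20 (H2) depth=20
  lookup 240.128.0.3: bits 1111000010000 walk d0:H0→d1:-→d2:-→d3:-→d4:-→d5:-→d6:-→d7:-→d8:-→d9:-→d10:-→d11:-→d12:H4→d13:- -> H4
  + 240.128.0.0/12 (H4) depth=12
  + 240.0.0.0/8 (H2) depth=8
  del 240.0.0.0/8 (clear depth 8)
  + 240.128.0.0/12 (H2) depth=12
  + 240.0.0.0/6 (H3) depth=6
  + 240.133.4.0/23 (H4) depth=23
  lookup 240.133.4.0: bits 11110000100001010000010 walk d0:H0→d1:-→d2:-→d3:-→d4:-→d5:-→d6:H3→d7:-→d8:-→d9:-→d10:-→d11:-→d12:H2→d13:-→d14:-→d15:-→d16:-→d17:-→d18:-→d19:-→d20:H2→d21:-→d22:-→d23:H4 -> H4
  + 240.128.0.0/12 (H3) depth=12

== LOOKUPS ==
["H5","H0","H4","H4"]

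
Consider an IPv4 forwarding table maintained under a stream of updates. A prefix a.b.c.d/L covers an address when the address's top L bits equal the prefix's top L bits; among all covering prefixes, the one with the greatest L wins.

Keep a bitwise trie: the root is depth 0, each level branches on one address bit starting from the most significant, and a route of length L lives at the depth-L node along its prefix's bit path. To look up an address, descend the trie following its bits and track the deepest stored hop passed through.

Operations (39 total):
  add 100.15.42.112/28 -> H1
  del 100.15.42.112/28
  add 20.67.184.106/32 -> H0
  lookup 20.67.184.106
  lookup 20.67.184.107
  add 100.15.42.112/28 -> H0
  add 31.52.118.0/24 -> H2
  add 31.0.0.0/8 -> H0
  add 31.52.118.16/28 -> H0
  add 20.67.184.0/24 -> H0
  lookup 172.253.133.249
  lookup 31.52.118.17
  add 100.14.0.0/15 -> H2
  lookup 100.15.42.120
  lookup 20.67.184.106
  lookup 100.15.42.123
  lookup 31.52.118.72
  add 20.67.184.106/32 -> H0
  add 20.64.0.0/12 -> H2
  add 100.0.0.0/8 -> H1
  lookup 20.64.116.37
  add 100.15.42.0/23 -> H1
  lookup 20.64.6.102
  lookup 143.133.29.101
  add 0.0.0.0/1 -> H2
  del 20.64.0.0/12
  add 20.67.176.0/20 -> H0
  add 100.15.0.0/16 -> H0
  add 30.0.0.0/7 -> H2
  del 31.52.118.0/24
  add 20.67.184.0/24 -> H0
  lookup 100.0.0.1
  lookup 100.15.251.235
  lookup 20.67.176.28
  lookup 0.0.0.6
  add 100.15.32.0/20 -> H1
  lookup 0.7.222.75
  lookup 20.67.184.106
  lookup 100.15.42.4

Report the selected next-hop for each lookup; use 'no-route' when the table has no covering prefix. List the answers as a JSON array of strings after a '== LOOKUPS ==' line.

Process each operation:
  add 100.15.42.112/28 -> H1 at depth 28
  del 100.15.42.112/28 (clear depth 28)
  add 20.67.184.106/32 -> H0 at depth 32
  Q 20.67.184.106: descend 00010100010000111011100001101010 ; hops seen [H0] ; pick H0
  Q 20.67.184.107: descend 0001010001000011101110000110101 ; hops seen [∅] ; pick no-route
  add 100.15.42.112/28 -> H0 at depth 28
  add 31.52.118.0/24 -> H2 at depth 24
  add 31.0.0.0/8 -> H0 at depth 8
  add 31.52.118.16/28 -> H0 at depth 28
  add 20.67.184.0/24 -> H0 at depth 24
  Q 172.253.133.249: descend ε ; hops seen [∅] ; pick no-route
  Q 31.52.118.17: descend 0001111100110100011101100001 ; hops seen [H0,H2,H0] ; pick H0
  add 100.14.0.0/15 -> H2 at depth 15
  Q 100.15.42.120: descend 0110010000001111001010100111 ; hops seen [H2,H0] ; pick H0
  Q 20.67.184.106: descend 00010100010000111011100001101010 ; hops seen [H0,H0] ; pick H0
  Q 100.15.42.123: descend 0110010000001111001010100111 ; hops seen [H2,H0] ; pick H0
  Q 31.52.118.72: descend 0001111100110100011101100 ; hops seen [H0,H2] ; pick H2
  add 20.67.184.106/32 -> H0 at depth 32
  add 20.64.0.0/12 -> H2 at depth 12
  add 100.0.0.0/8 -> H1 at depth 8
  Q 20.64.116.37: descend 00010100010000 ; hops seen [H2] ; pick H2
  add 100.15.42.0/23 -> H1 at depth 23
  Q 20.64.6.102: descend 00010100010000 ; hops seen [H2] ; pick H2
  Q 143.133.29.101: descend ε ; hops seen [∅] ; pick no-route
  add 0.0.0.0/1 -> H2 at depth 1
  del 20.64.0.0/12 (clear depth 12)
  add 20.67.176.0/20 -> H0 at depth 20
  add 100.15.0.0/16 -> H0 at depth 16
  add 30.0.0.0/7 -> H2 at depth 7
  del 31.52.118.0/24 (clear depth 24)
  add 20.67.184.0/24 -> H0 at depth 24
  Q 100.0.0.1: descend 011001000000 ; hops seen [H2,H1] ; pick H1
  Q 100.15.251.235: descend 0110010000001111 ; hops seen [H2,H1,H2,H0] ; pick H0
  Q 20.67.176.28: descend 00010100010000111011 ; hops seen [H2,H0] ; pick H0
  Q 0.0.0.6: descend 000 ; hops seen [H2] ; pick H2
  add 100.15.32.0/20 -> H1 at depth 20
  Q 0.7.222.75: descend 000 ; hops seen [H2] ; pick H2
  Q 20.67.184.106: descend 00010100010000111011100001101010 ; hops seen [H2,H0,H0,H0] ; pick H0
  Q 100.15.42.4: descend 0110010000001111001010100 ; hops seen [H2,H1,H2,H0,H1,H1] ; pick H1

== LOOKUPS ==
["H0","no-route","no-route","H0","H0","H0","H0","H2","H2","H2","no-route","H1","H0","H0","H2","H2","H0","H1"]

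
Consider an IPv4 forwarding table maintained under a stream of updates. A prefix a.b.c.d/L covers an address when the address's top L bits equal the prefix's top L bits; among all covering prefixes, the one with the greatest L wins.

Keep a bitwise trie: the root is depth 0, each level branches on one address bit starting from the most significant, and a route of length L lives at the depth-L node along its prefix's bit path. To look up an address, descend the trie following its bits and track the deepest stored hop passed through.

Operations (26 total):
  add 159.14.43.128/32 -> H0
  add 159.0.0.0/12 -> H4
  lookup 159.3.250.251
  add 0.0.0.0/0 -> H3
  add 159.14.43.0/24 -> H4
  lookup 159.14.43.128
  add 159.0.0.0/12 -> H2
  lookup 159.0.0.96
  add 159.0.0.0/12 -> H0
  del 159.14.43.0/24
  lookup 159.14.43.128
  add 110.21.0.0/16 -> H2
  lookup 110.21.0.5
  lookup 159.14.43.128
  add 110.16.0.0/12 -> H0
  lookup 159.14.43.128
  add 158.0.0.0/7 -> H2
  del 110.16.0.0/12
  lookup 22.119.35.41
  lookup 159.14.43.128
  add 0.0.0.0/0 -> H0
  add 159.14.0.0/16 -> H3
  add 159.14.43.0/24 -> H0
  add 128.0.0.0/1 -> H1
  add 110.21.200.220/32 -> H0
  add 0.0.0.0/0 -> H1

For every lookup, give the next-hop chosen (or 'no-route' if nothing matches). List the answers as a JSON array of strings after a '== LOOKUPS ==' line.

Trace:
  + 159.14.43.128/32 (H0) depth=32
  + 159.0.0.0/12 (H4) depth=12
  Q 159.3.250.251: descend 100111110000 ; hops seen [H4] ; pick H4
  + 0.0.0.0/0 (H3) depth=0
  + 159.14.43.0/24 (H4) depth=24
  Q 159.14.43.128: descend 10011111000011100010101110000000 ; hops seen [H3,H4,H4,H0] ; pick H0
  + 159.0.0.0/12 (H2) depth=12
  Q 159.0.0.96: descend 100111110000 ; hops seen [H3,H2] ; pick H2
  + 159.0.0.0/12 (H0) depth=12
  del 159.14.43.0/24 (clear depth 24)
  Q 159.14.43.128: descend 10011111000011100010101110000000 ; hops seen [H3,H0,H0] ; pick H0
  + 110.21.0.0/16 (H2) depth=16
  Q 110.21.0.5: descend 0110111000010101 ; hops seen [H3,H2] ; pick H2
  Q 159.14.43.128: descend 10011111000011100010101110000000 ; hops seen [H3,H0,H0] ; pick H0
  + 110.16.0.0/12 (H0) depth=12
  Q 159.14.43.128: descend 10011111000011100010101110000000 ; hops seen [H3,H0,H0] ; pick H0
  + 158.0.0.0/7 (H2) depth=7
  del 110.16.0.0/12 (clear depth 12)
  Q 22.119.35.41: descend 0 ; hops seen [H3] ; pick H3
  Q 159.14.43.128: descend 10011111000011100010101110000000 ; hops seen [H3,H2,H0,H0] ; pick H0
  + 0.0.0.0/0 (H0) depth=0
  + 159.14.0.0/16 (H3) depth=16
  + 159.14.43.0/24 (H0) depth=24
  + 128.0.0.0/1 (H1) depth=1
  + 110.21.200.220/32 (H0) depth=32
  + 0.0.0.0/0 (H1) depth=0

== LOOKUPS ==
["H4","H0","H2","H0","H2","H0","H0","H3","H0"]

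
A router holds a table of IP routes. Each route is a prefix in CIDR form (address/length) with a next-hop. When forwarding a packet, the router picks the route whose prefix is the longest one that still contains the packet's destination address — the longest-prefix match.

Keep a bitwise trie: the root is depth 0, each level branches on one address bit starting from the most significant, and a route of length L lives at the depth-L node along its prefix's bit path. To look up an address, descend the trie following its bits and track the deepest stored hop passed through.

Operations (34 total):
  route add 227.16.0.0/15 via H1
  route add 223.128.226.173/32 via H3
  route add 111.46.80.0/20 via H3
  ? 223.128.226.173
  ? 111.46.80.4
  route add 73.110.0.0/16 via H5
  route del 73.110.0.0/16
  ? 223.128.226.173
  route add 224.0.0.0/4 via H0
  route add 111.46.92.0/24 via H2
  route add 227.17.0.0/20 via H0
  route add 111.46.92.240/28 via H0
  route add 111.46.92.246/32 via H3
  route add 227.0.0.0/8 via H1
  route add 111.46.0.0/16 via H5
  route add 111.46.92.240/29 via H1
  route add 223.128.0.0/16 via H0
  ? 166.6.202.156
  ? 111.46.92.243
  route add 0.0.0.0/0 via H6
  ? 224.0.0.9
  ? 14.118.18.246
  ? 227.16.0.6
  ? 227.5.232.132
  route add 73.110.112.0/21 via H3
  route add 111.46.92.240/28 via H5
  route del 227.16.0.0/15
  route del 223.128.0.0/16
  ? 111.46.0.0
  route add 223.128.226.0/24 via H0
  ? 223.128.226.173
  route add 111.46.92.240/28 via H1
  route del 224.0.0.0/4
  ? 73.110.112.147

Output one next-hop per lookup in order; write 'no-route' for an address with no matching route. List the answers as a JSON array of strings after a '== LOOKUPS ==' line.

Process each operation:
  + 227.16.0.0/15 (H1) depth=15
  + 223.128.226.173/32 (H3) depth=32
  + 111.46.80.0/20 (H3) depth=20
  ? 223.128.226.173  path d0:-→d1:-→d2:-→d3:-→d4:-→d5:-→d6:-→d7:-→d8:-→d9:-→d10:-→d11:-→d12:-→d13:-→d14:-→d15:-→d16:-→d17:-→d18:-→d19:-→d20:-→d21:-→d22:-→d23:-→d24:-→d25:-→d26:-→d27:-→d28:-→d29:-→d30:-→d31:-→d32:H3  best=H3
  ? 111.46.80.4  path d0:-→d1:-→d2:-→d3:-→d4:-→d5:-→d6:-→d7:-→d8:-→d9:-→d10:-→d11:-→d12:-→d13:-→d14:-→d15:-→d16:-→d17:-→d18:-→d19:-→d20:H3  best=H3
  + 73.110.0.0/16 (H5) depth=16
  - 73.110.0.0/16 clear@16
  ? 223.128.226.173  path d0:-→d1:-→d2:-→d3:-→d4:-→d5:-→d6:-→d7:-→d8:-→d9:-→d10:-→d11:-→d12:-→d13:-→d14:-→d15:-→d16:-→d17:-→d18:-→d19:-→d20:-→d21:-→d22:-→d23:-→d24:-→d25:-→d26:-→d27:-→d28:-→d29:-→d30:-→d31:-→d32:H3  best=H3
  + 224.0.0.0/4 (H0) depth=4
  + 111.46.92.0/24 (H2) depth=24
  + 227.17.0.0/20 (H0) depth=20
  + 111.46.92.240/28 (H0) depth=28
  + 111.46.92.246/32 (H3) depth=32
  + 227.0.0.0/8 (H1) depth=8
  + 111.46.0.0/16 (H5) depth=16
  + 111.46.92.240/29 (H1) depth=29
  + 223.128.0.0/16 (H0) depth=16
  ? 166.6.202.156  path d0:-→d1:-  best=no-route
  ? 111.46.92.243  path d0:-→d1:-→d2:-→d3:-→d4:-→d5:-→d6:-→d7:-→d8:-→d9:-→d10:-→d11:-→d12:-→d13:-→d14:-→d15:-→d16:H5→d17:-→d18:-→d19:-→d20:H3→d21:-→d22:-→d23:-→d24:H2→d25:-→d26:-→d27:-→d28:H0→d29:H1  best=H1
  + 0.0.0.0/0 (H6) depth=0
  ? 224.0.0.9  path d0:H6→d1:-→d2:-→d3:-→d4:H0→d5:-→d6:-  best=H0
  ? 14.118.18.246  path d0:H6→d1:-  best=H6
  ? 227.16.0.6  path d0:H6→d1:-→d2:-→d3:-→d4:H0→d5:-→d6:-→d7:-→d8:H1→d9:-→d10:-→d11:-→d12:-→d13:-→d14:-→d15:H1  best=H1
  ? 227.5.232.132  path d0:H6→d1:-→d2:-→d3:-→d4:H0→d5:-→d6:-→d7:-→d8:H1→d9:-→d10:-→d11:-  best=H1
  + 73.110.112.0/21 (H3) depth=21
  + 111.46.92.240/28 (H5) depth=28
  - 227.16.0.0/15 clear@15
  - 223.128.0.0/16 clear@16
  ? 111.46.0.0  path d0:H6→d1:-→d2:-→d3:-→d4:-→d5:-→d6:-→d7:-→d8:-→d9:-→d10:-→d11:-→d12:-→d13:-→d14:-→d15:-→d16:H5→d17:-  best=H5
  + 223.128.226.0/24 (H0) depth=24
  ? 223.128.226.173  path d0:H6→d1:-→d2:-→d3:-→d4:-→d5:-→d6:-→d7:-→d8:-→d9:-→d10:-→d11:-→d12:-→d13:-→d14:-→d15:-→d16:-→d17:-→d18:-→d19:-→d20:-→d21:-→d22:-→d23:-→d24:H0→d25:-→d26:-→d27:-→d28:-→d29:-→d30:-→d31:-→d32:H3  best=H3
  + 111.46.92.240/28 (H1) depth=28
  - 224.0.0.0/4 clear@4
  ? 73.110.112.147  path d0:H6→d1:-→d2:-→d3:-→d4:-→d5:-→d6:-→d7:-→d8:-→d9:-→d10:-→d11:-→d12:-→d13:-→d14:-→d15:-→d16:-→d17:-→d18:-→d19:-→d20:-→d21:H3  best=H3

== LOOKUPS ==
["H3","H3","H3","no-route","H1","H0","H6","H1","H1","H5","H3","H3"]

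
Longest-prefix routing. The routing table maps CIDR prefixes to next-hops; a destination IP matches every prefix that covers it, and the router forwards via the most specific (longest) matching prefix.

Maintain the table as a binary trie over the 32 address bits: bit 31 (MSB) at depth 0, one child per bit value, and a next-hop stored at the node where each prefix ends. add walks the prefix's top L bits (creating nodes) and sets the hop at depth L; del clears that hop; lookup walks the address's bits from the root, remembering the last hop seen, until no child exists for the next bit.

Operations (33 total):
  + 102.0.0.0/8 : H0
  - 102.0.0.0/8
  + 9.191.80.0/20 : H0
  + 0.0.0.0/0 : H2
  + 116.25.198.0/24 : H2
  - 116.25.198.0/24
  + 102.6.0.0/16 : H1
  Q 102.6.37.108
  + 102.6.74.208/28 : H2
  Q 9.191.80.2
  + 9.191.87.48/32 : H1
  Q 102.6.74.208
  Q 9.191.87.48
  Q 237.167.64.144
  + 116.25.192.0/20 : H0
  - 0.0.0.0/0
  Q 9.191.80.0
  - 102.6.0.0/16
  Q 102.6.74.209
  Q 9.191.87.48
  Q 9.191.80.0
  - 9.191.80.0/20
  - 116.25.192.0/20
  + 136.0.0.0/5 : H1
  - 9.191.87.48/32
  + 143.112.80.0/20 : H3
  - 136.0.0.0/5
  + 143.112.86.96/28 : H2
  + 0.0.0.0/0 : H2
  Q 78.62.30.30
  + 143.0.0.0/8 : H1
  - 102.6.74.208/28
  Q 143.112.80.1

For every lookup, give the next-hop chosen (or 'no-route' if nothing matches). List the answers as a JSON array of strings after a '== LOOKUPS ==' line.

Apply in order:
  add 102.0.0.0/8 -> H0 at depth 8
  - 102.0.0.0/8 clear@8
  add 9.191.80.0/20 -> H0 at depth 20
  add 0.0.0.0/0 -> H2 at depth 0
  add 116.25.198.0/24 -> H2 at depth 24
  - 116.25.198.0/24 clear@24
  add 102.6.0.0/16 -> H1 at depth 16
  ? 102.6.37.108  path d0:H2→d1:-→d2:-→d3:-→d4:-→d5:-→d6:-→d7:-→d8:-→d9:-→d10:-→d11:-→d12:-→d13:-→d14:-→d15:-→d16:H1  best=H1
  add 102.6.74.208/28 -> H2 at depth 28
  ? 9.191.80.2  path d0:H2→d1:-→d2:-→d3:-→d4:-→d5:-→d6:-→d7:-→d8:-→d9:-→d10:-→d11:-→d12:-→d13:-→d14:-→d15:-→d16:-→d17:-→d18:-→d19:-→d20:H0  best=H0
  add 9.191.87.48/32 -> H1 at depth 32
  ? 102.6.74.208  path d0:H2→d1:-→d2:-→d3:-→d4:-→d5:-→d6:-→d7:-→d8:-→d9:-→d10:-→d11:-→d12:-→d13:-→d14:-→d15:-→d16:H1→d17:-→d18:-→d19:-→d20:-→d21:-→d22:-→d23:-→d24:-→d25:-→d26:-→d27:-→d28:H2  best=H2
  ? 9.191.87.48  path d0:H2→d1:-→d2:-→d3:-→d4:-→d5:-→d6:-→d7:-→d8:-→d9:-→d10:-→d11:-→d12:-→d13:-→d14:-→d15:-→d16:-→d17:-→d18:-→d19:-→d20:H0→d21:-→d22:-→d23:-→d24:-→d25:-→d26:-→d27:-→d28:-→d29:-→d30:-→d31:-→d32:H1  best=H1
  ? 237.167.64.144  path d0:H2  best=H2
  add 116.25.192.0/20 -> H0 at depth 20
  - 0.0.0.0/0 clear@0
  ? 9.191.80.0  path d0:-→d1:-→d2:-→d3:-→d4:-→d5:-→d6:-→d7:-→d8:-→d9:-→d10:-→d11:-→d12:-→d13:-→d14:-→d15:-→d16:-→d17:-→d18:-→d19:-→d20:H0→d21:-  best=H0
  - 102.6.0.0/16 clear@16
  ? 102.6.74.209  path d0:-→d1:-→d2:-→d3:-→d4:-→d5:-→d6:-→d7:-→d8:-→d9:-→d10:-→d11:-→d12:-→d13:-→d14:-→d15:-→d16:-→d17:-→d18:-→d19:-→d20:-→d21:-→d22:-→d23:-→d24:-→d25:-→d26:-→d27:-→d28:H2  best=H2
  ? 9.191.87.48  path d0:-→d1:-→d2:-→d3:-→d4:-→d5:-→d6:-→d7:-→d8:-→d9:-→d10:-→d11:-→d12:-→d13:-→d14:-→d15:-→d16:-→d17:-→d18:-→d19:-→d20:H0→d21:-→d22:-→d23:-→d24:-→d25:-→d26:-→d27:-→d28:-→d29:-→d30:-→d31:-→d32:H1  best=H1
  ? 9.191.80.0  path d0:-→d1:-→d2:-→d3:-→d4:-→d5:-→d6:-→d7:-→d8:-→d9:-→d10:-→d11:-→d12:-→d13:-→d14:-→d15:-→d16:-→d17:-→d18:-→d19:-→d20:H0→d21:-  best=H0
  - 9.191.80.0/20 clear@20
  - 116.25.192.0/20 clear@20
  add 136.0.0.0/5 -> H1 at depth 5
  - 9.191.87.48/32 clear@32
  add 143.112.80.0/20 -> H3 at depth 20
  - 136.0.0.0/5 clear@5
  add 143.112.86.96/28 -> H2 at depth 28
  add 0.0.0.0/0 -> H2 at depth 0
  ? 78.62.30.30  path d0:H2→d1:-→d2:-  best=H2
  add 143.0.0.0/8 -> H1 at depth 8
  - 102.6.74.208/28 clear@28
  ? 143.112.80.1  path d0:H2→d1:-→d2:-→d3:-→d4:-→d5:-→d6:-→d7:-→d8:H1→d9:-→d10:-→d11:-→d12:-→d13:-→d14:-→d15:-→d16:-→d17:-→d18:-→d19:-→d20:H3→d21:-  best=H3

== LOOKUPS ==
["H1","H0","H2","H1","H2","H0","H2","H1","H0","H2","H3"]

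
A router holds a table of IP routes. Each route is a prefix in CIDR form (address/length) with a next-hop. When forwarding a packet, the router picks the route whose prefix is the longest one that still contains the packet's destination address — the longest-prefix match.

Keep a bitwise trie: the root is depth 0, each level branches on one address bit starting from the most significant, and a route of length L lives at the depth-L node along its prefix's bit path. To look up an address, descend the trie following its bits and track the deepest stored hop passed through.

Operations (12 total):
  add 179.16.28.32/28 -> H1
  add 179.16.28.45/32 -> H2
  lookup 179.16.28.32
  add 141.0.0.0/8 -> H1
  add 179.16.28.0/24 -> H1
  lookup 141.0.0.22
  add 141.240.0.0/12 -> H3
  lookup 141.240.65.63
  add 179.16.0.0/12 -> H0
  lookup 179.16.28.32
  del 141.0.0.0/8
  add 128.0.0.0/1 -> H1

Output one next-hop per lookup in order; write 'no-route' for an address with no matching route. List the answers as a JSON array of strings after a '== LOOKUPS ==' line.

Process each operation:
  + 179.16.28.32/28 (H1) depth=28
  + 179.16.28.45/32 (H2) depth=32
  Q 179.16.28.32: descend 1011001100010000000111000010 ; hops seen [H1] ; pick H1
  + 141.0.0.0/8 (H1) depth=8
  + 179.16.28.0/24 (H1) depth=24
  Q 141.0.0.22: descend 10001101 ; hops seen [H1] ; pick H1
  + 141.240.0.0/12 (H3) depth=12
  Q 141.240.65.63: descend 100011011111 ; hops seen [H1,H3] ; pick H3
  + 179.16.0.0/12 (H0) depth=12
  Q 179.16.28.32: descend 1011001100010000000111000010 ; hops seen [H0,H1,H1] ; pick H1
  - 141.0.0.0/8 clear@8
  + 128.0.0.0/1 (H1) depth=1

== LOOKUPS ==
["H1","H1","H3","H1"]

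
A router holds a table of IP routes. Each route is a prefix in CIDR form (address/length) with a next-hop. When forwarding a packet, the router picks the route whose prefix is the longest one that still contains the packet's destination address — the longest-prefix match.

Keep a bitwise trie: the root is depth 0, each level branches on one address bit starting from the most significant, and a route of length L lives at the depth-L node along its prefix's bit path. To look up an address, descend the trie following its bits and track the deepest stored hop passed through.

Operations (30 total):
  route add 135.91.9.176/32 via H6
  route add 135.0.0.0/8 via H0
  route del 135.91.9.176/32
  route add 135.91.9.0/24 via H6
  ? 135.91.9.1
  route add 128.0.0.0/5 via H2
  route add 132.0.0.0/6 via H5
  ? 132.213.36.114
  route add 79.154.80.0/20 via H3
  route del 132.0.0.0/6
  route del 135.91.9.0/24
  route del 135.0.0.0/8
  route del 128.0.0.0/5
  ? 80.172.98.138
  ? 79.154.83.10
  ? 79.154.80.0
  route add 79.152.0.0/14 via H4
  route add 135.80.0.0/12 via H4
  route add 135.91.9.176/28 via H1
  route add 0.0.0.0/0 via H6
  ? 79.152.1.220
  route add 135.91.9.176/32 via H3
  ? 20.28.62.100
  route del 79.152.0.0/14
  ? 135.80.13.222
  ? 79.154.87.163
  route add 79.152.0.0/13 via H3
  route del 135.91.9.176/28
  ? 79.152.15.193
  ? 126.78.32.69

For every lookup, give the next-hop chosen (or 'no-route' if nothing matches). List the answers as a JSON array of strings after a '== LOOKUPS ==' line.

Trace:
  + 135.91.9.176/32 (H6) depth=32
  + 135.0.0.0/8 (H0) depth=8
  - 135.91.9.176/32 clear@32
  + 135.91.9.0/24 (H6) depth=24
  Q 135.91.9.1: descend 100001110101101100001001 ; hops seen [H0,H6] ; pick H6
  + 128.0.0.0/5 (H2) depth=5
  + 132.0.0.0/6 (H5) depth=6
  Q 132.213.36.114: descend 100001 ; hops seen [H2,H5] ; pick H5
  + 79.154.80.0/20 (H3) depth=20
  - 132.0.0.0/6 clear@6
  - 135.91.9.0/24 clear@24
  - 135.0.0.0/8 clear@8
  - 128.0.0.0/5 clear@5
  Q 80.172.98.138: descend 010 ; hops seen [∅] ; pick no-route
  Q 79.154.83.10: descend 01001111100110100101 ; hops seen [H3] ; pick H3
  Q 79.154.80.0: descend 01001111100110100101 ; hops seen [H3] ; pick H3
  + 79.152.0.0/14 (H4) depth=14
  + 135.80.0.0/12 (H4) depth=12
  + 135.91.9.176/28 (H1) depth=28
  + 0.0.0.0/0 (H6) depth=0
  Q 79.152.1.220: descend 01001111100110 ; hops seen [H6,H4] ; pick H4
  + 135.91.9.176/32 (H3) depth=32
  Q 20.28.62.100: descend 0 ; hops seen [H6] ; pick H6
  - 79.152.0.0/14 clear@14
  Q 135.80.13.222: descend 100001110101 ; hops seen [H6,H4] ; pick H4
  Q 79.154.87.163: descend 01001111100110100101 ; hops seen [H6,H3] ; pick H3
  + 79.152.0.0/13 (H3) depth=13
  - 135.91.9.176/28 clear@28
  Q 79.152.15.193: descend 01001111100110 ; hops seen [H6,H3] ; pick H3
  Q 126.78.32.69: descend 01 ; hops seen [H6] ; pick H6

== LOOKUPS ==
["H6","H5","no-route","H3","H3","H4","H6","H4","H3","H3","H6"]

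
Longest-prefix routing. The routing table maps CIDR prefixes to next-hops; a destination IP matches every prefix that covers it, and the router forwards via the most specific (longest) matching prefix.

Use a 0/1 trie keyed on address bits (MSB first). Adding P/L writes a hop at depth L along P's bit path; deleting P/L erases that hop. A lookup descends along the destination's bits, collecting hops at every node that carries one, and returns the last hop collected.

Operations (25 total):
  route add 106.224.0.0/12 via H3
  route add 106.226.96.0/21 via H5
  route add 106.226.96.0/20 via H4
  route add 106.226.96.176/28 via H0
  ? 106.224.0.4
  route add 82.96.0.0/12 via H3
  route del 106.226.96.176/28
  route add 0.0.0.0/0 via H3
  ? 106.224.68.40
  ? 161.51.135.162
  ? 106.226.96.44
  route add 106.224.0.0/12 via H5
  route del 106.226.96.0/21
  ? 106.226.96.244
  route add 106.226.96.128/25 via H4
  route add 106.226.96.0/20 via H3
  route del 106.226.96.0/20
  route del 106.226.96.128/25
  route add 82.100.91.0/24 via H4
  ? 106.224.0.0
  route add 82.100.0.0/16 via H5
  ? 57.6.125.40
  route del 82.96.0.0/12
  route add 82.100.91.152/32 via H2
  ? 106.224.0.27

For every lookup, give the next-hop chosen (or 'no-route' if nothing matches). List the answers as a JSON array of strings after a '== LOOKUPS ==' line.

Process each operation:
  + 106.224.0.0/12 (H3) depth=12
  + 106.226.96.0/21 (H5) depth=21
  + 106.226.96.0/20 (H4) depth=20
  + 106.226.96.176/28 (H0) depth=28
  ? 106.224.0.4  path d0:-→d1:-→d2:-→d3:-→d4:-→d5:-→d6:-→d7:-→d8:-→d9:-→d10:-→d11:-→d12:H3→d13:-→d14:-  best=H3
  + 82.96.0.0/12 (H3) depth=12
  del 106.226.96.176/28 (clear depth 28)
  + 0.0.0.0/0 (H3) depth=0
  ? 106.224.68.40  path d0:H3→d1:-→d2:-→d3:-→d4:-→d5:-→d6:-→d7:-→d8:-→d9:-→d10:-→d11:-→d12:H3→d13:-→d14:-  best=H3
  ? 161.51.135.162  path d0:H3  best=H3
  ? 106.226.96.44  path d0:H3→d1:-→d2:-→d3:-→d4:-→d5:-→d6:-→d7:-→d8:-→d9:-→d10:-→d11:-→d12:H3→d13:-→d14:-→d15:-→d16:-→d17:-→d18:-→d19:-→d20:H4→d21:H5→d22:-→d23:-→d24:-  best=H5
  + 106.224.0.0/12 (H5) depth=12
  del 106.226.96.0/21 (clear depth 21)
  ? 106.226.96.244  path d0:H3→d1:-→d2:-→d3:-→d4:-→d5:-→d6:-→d7:-→d8:-→d9:-→d10:-→d11:-→d12:H5→d13:-→d14:-→d15:-→d16:-→d17:-→d18:-→d19:-→d20:H4→d21:-→d22:-→d23:-→d24:-→d25:-  best=H4
  + 106.226.96.128/25 (H4) depth=25
  + 106.226.96.0/20 (H3) depth=20
  del 106.226.96.0/20 (clear depth 20)
  del 106.226.96.128/25 (clear depth 25)
  + 82.100.91.0/24 (H4) depth=24
  ? 106.224.0.0  path d0:H3→d1:-→d2:-→d3:-→d4:-→d5:-→d6:-→d7:-→d8:-→d9:-→d10:-→d11:-→d12:H5→d13:-→d14:-  best=H5
  + 82.100.0.0/16 (H5) depth=16
  ? 57.6.125.40  path d0:H3→d1:-  best=H3
  del 82.96.0.0/12 (clear depth 12)
  + 82.100.91.152/32 (H2) depth=32
  ? 106.224.0.27  path d0:H3→d1:-→d2:-→d3:-→d4:-→d5:-→d6:-→d7:-→d8:-→d9:-→d10:-→d11:-→d12:H5→d13:-→d14:-  best=H5

== LOOKUPS ==
["H3","H3","H3","H5","H4","H5","H3","H5"]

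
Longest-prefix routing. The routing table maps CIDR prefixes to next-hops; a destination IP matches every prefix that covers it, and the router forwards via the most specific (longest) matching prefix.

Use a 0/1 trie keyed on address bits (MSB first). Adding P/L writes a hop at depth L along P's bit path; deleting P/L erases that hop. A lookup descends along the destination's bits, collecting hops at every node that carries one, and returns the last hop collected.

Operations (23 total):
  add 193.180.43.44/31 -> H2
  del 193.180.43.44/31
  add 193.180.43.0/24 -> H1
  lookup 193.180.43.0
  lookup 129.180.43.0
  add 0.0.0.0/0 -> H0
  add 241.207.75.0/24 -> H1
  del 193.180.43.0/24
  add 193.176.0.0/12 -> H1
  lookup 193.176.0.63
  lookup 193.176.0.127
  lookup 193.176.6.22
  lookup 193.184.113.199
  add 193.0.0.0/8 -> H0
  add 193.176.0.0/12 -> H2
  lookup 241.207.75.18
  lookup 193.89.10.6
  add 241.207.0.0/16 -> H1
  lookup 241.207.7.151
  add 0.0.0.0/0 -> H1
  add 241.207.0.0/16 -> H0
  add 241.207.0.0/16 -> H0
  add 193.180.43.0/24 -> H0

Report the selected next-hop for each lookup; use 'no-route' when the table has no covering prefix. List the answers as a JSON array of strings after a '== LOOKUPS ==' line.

Apply in order:
  + 193.180.43.44/31 (H2) depth=31
  del 193.180.43.44/31 (clear depth 31)
  + 193.180.43.0/24 (H1) depth=24
  lookup 193.180.43.0: bits 11000001101101000010101100 walk d0:-→d1:-→d2:-→d3:-→d4:-→d5:-→d6:-→d7:-→d8:-→d9:-→d10:-→d11:-→d12:-→d13:-→d14:-→d15:-→d16:-→d17:-→d18:-→d19:-→d20:-→d21:-→d22:-→d23:-→d24:H1→d25:-→d26:- -> H1
  lookup 129.180.43.0: bits 1 walk d0:-→d1:- -> no-route
  + 0.0.0.0/0 (H0) depth=0
  + 241.207.75.0/24 (H1) depth=24
  del 193.180.43.0/24 (clear depth 24)
  + 193.176.0.0/12 (H1) depth=12
  lookup 193.176.0.63: bits 1100000110110 walk d0:H0→d1:-→d2:-→d3:-→d4:-→d5:-→d6:-→d7:-→d8:-→d9:-→d10:-→d11:-→d12:H1→d13:- -> H1
  lookup 193.176.0.127: bits 1100000110110 walk d0:H0→d1:-→d2:-→d3:-→d4:-→d5:-→d6:-→d7:-→d8:-→d9:-→d10:-→d11:-→d12:H1→d13:- -> H1
  lookup 193.176.6.22: bits 1100000110110 walk d0:H0→d1:-→d2:-→d3:-→d4:-→d5:-→d6:-→d7:-→d8:-→d9:-→d10:-→d11:-→d12:H1→d13:- -> H1
  lookup 193.184.113.199: bits 110000011011 walk d0:H0→d1:-→d2:-→d3:-→d4:-→d5:-→d6:-→d7:-→d8:-→d9:-→d10:-→d11:-→d12:H1 -> H1
  + 193.0.0.0/8 (H0) depth=8
  + 193.176.0.0/12 (H2) depth=12
  lookup 241.207.75.18: bits 111100011100111101001011 walk d0:H0→d1:-→d2:-→d3:-→d4:-→d5:-→d6:-→d7:-→d8:-→d9:-→d10:-→d11:-→d12:-→d13:-→d14:-→d15:-→d16:-→d17:-→d18:-→d19:-→d20:-→d21:-→d22:-→d23:-→d24:H1 -> H1
  lookup 193.89.10.6: bits 11000001 walk d0:H0→d1:-→d2:-→d3:-→d4:-→d5:-→d6:-→d7:-→d8:H0 -> H0
  + 241.207.0.0/16 (H1) depth=16
  lookup 241.207.7.151: bits 11110001110011110 walk d0:H0→d1:-→d2:-→d3:-→d4:-→d5:-→d6:-→d7:-→d8:-→d9:-→d10:-→d11:-→d12:-→d13:-→d14:-→d15:-→d16:H1→d17:- -> H1
  + 0.0.0.0/0 (H1) depth=0
  + 241.207.0.0/16 (H0) depth=16
  + 241.207.0.0/16 (H0) depth=16
  + 193.180.43.0/24 (H0) depth=24

== LOOKUPS ==
["H1","no-route","H1","H1","H1","H1","H1","H0","H1"]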